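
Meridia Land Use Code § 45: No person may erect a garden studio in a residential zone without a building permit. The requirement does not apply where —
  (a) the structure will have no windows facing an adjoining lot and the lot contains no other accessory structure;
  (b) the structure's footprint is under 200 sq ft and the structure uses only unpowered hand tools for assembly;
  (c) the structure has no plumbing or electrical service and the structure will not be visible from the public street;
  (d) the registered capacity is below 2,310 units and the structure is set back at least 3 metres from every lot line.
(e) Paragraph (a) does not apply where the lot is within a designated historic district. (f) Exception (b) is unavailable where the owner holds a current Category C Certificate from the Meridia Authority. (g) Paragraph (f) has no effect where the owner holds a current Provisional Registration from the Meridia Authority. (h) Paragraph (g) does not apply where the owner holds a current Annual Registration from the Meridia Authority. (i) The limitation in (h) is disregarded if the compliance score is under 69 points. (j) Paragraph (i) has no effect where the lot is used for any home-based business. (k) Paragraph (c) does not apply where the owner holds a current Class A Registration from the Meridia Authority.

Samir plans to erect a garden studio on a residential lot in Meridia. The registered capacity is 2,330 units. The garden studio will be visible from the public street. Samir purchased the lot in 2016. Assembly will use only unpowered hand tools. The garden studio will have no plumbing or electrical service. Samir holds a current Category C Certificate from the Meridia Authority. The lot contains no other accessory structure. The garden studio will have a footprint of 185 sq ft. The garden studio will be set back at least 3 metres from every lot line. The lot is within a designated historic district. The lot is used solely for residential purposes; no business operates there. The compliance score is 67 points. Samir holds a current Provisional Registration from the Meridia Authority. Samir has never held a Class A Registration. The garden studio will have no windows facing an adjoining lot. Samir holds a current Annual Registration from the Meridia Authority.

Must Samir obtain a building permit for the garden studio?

Exception (a) is satisfied on its face — no windows face an adjoining lot; the lot has no other accessory structure. However, paragraph (e) must be considered: (e) operates against (a): the lot is in a historic district. (a) is therefore removed.
Exception (b)'s conditions are all satisfied: the structure's footprint is 185 sq ft, under the 200 sq ft limit; assembly uses only hand tools. Considering the limiting provisions: (f) is engaged (a current Category C Certificate is held), but is set aside by (g): (g) operates against (f): a current Provisional Registration is held. (h) would limit (g) — a current Annual Registration is held — but (i) sets (h) aside: (i) operates — the compliance score is 67 points, under the 69 points limit. (j) is not engaged (the lot is solely residential), so (i) stands. Exception (b) stands.
Exception (c) requires that the structure will not be visible from the public street; but the structure will be visible from the street, so (c) is unavailable.
Exception (d) fails — the registered capacity is 2,330 units, not below 2,310 units.

No — exception (b) applies; Samir does not need a building permit.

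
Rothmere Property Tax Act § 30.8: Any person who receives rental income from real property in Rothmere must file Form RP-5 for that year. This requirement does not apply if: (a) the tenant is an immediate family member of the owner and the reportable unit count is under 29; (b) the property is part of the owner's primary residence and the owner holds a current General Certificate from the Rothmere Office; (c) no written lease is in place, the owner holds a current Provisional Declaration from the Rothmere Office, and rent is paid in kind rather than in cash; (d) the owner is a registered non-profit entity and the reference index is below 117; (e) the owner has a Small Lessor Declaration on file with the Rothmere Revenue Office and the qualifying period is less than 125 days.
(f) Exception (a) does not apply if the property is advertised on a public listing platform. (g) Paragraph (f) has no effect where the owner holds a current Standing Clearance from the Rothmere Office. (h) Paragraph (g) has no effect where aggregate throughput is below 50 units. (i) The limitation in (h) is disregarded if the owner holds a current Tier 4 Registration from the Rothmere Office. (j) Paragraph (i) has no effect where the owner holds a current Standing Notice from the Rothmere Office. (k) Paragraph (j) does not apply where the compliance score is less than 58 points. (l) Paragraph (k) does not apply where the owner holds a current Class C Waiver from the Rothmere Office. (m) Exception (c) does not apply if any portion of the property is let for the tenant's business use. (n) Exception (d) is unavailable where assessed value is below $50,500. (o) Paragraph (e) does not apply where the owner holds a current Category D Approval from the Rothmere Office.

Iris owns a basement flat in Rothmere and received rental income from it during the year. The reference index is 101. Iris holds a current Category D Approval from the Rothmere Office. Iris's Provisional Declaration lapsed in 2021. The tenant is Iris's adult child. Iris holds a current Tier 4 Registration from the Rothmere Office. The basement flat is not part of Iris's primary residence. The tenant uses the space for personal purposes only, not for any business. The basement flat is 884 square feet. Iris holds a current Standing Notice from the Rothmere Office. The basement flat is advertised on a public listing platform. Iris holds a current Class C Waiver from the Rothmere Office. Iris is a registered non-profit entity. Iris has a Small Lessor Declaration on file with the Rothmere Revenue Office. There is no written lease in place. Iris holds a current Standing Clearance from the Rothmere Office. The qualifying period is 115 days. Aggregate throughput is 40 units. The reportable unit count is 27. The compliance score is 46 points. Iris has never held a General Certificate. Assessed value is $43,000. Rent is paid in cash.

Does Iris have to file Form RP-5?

Yes — Iris must file Form RP-5.

All of (a)'s requirements are met (the tenant is an immediate family member; the reportable unit count is 27, under the 29 limit). However, paragraphs (f)–(l) must be considered: (f) operates against (a): the property is publicly advertised. (g) would limit (f) — a current Standing Clearance is held — but (h) sets (g) aside: (h) is triggered — aggregate throughput is 40 units, below the 50 units limit. (i) operates (a current Tier 4 Registration is held), but is set aside by (j): (j) operates against (i): a current Standing Notice is held. (k) would limit (j) — the compliance score is 46 points, less than the 58 points limit — but (l) sets (k) aside: (l) operates against (k): a current Class C Waiver is held. So (a) is unavailable.
Exception (b) does not apply: the basement flat is not part of the primary residence.
Exception (c) does not apply: no current Provisional Declaration is held.
Exception (d) is satisfied on its face — Iris is a registered non-profit; the reference index is 101, below the 117 limit. But applying paragraph (n): (n) applies — assessed value is $43,000, below the $50,500 limit. So (d) is unavailable.
Exception (e)'s conditions are all satisfied: a Small Lessor Declaration is on file; the qualifying period is 115 days, less than the 125 days limit. But: (o) operates against (e): a current Category D Approval is held. Exception (e) does not apply.
None of the exceptions is available; § 30.8 applies in full.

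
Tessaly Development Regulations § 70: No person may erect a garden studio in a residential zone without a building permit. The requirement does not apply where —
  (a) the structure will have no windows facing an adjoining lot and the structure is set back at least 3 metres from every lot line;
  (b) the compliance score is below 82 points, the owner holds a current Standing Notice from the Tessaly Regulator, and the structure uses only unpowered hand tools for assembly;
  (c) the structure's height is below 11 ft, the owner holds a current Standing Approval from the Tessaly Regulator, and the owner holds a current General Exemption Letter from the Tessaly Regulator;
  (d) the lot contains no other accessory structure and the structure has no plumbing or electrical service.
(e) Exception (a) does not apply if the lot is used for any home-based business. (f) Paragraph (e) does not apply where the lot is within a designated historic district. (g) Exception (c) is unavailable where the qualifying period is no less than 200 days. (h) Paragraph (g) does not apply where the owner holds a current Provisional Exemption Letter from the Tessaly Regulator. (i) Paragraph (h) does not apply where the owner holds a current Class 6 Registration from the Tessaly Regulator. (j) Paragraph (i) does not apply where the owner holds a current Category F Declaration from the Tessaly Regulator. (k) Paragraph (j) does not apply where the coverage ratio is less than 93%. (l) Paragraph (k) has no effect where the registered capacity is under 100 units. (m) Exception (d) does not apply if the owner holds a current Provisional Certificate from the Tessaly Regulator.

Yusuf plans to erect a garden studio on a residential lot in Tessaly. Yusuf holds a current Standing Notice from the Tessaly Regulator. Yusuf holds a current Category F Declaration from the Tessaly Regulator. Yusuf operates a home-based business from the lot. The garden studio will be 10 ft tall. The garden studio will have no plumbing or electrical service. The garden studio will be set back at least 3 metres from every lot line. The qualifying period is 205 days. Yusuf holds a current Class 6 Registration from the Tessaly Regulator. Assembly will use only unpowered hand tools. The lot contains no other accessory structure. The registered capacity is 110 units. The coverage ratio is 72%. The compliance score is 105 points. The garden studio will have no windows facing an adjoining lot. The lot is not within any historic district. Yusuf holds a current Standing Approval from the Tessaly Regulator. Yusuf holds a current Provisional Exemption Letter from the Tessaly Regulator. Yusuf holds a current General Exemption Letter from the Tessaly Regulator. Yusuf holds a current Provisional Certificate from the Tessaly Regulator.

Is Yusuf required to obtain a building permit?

Yes — Yusuf must obtain a building permit.

Exception (a)'s conditions are all satisfied: no windows face an adjoining lot; the setback is at least 3 m on every side. But applying paragraphs (e)–(f): (e) is triggered — a home-based business operates on the lot. (f) is not engaged (the lot is not in a historic district), so (e) stands. (a) is therefore removed.
Exception (b) requires that the compliance score is below 82 points; but the compliance score is 105 points, not below 82 points, so (b) is unavailable.
Exception (c): the structure's height is 10 ft, below the 11 ft limit; a current Standing Approval is held; a current General Exemption Letter is held — every condition holds. Turning to paragraphs (g)–(l): (g) operates against (c): the qualifying period is 205 days, meeting the 200 days threshold. (h) applies (a current Provisional Exemption Letter is held), but yields to (i): (i) is engaged — a current Class 6 Registration is held. (j) would limit (i) — a current Category F Declaration is held — but (k) sets (j) aside: (k) operates against (j): the coverage ratio is 72%, less than the 93% limit. (l), which would lift (k), does not operate here — the registered capacity is 110 units, not under 100 units. Exception (c) does not apply.
All of (d)'s requirements are met (the lot has no other accessory structure; there is no plumbing or electrical service). But applying paragraph (m): (m) applies — a current Provisional Certificate is held. (d) is therefore removed.
No exception applies. The general rule governs.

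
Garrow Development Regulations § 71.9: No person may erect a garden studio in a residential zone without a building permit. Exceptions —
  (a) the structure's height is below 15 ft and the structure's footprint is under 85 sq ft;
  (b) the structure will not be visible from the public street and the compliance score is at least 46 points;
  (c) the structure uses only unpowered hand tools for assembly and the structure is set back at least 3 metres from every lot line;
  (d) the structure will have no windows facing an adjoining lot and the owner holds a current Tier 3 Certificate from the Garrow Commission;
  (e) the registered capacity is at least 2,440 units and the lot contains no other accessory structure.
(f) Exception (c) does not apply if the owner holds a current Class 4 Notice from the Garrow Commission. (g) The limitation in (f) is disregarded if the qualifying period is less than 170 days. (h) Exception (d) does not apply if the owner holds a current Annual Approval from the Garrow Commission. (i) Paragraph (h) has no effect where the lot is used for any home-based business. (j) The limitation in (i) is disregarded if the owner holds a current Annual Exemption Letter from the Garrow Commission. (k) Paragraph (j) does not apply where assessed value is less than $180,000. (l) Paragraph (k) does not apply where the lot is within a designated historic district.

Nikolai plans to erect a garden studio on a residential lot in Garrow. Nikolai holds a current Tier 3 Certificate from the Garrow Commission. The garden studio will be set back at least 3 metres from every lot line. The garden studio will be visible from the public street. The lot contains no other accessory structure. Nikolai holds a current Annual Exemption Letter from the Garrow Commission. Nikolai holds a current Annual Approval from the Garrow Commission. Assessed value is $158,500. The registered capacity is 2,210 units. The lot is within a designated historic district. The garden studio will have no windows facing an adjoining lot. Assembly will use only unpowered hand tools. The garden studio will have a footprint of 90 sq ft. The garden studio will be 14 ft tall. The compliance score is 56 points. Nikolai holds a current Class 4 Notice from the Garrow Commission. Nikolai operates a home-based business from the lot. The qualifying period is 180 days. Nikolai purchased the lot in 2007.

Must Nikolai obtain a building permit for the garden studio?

Yes — Nikolai must obtain a building permit.

Exception (a) requires that the structure's footprint is under 85 sq ft; but the structure's footprint is 90 sq ft, not under 85 sq ft, so (a) is unavailable.
Exception (b) fails — the structure will be visible from the street.
Exception (c)'s conditions are all satisfied: assembly uses only hand tools; the setback is at least 3 m on every side. Turning to paragraphs (f)–(g): (f) operates against (c): a current Class 4 Notice is held. (g), which would lift (f), is not engaged — the qualifying period is 180 days, not less than 170 days. So (c) is unavailable.
All of (d)'s requirements are met (no windows face an adjoining lot; a current Tier 3 Certificate is held). However, paragraphs (h)–(l) must be considered: (h) is engaged — a current Annual Approval is held. (i) would limit (h) — a home-based business operates on the lot — but (j) sets (i) aside: (j) operates against (i): a current Annual Exemption Letter is held. (k) is triggered (assessed value is $158,500, less than the $180,000 limit), but is set aside by (l): (l) applies — the lot is in a historic district. Exception (d) does not apply.
Exception (e) fails — the registered capacity is 2,210 units, short of 2,440 units.
No exception applies. The general rule governs.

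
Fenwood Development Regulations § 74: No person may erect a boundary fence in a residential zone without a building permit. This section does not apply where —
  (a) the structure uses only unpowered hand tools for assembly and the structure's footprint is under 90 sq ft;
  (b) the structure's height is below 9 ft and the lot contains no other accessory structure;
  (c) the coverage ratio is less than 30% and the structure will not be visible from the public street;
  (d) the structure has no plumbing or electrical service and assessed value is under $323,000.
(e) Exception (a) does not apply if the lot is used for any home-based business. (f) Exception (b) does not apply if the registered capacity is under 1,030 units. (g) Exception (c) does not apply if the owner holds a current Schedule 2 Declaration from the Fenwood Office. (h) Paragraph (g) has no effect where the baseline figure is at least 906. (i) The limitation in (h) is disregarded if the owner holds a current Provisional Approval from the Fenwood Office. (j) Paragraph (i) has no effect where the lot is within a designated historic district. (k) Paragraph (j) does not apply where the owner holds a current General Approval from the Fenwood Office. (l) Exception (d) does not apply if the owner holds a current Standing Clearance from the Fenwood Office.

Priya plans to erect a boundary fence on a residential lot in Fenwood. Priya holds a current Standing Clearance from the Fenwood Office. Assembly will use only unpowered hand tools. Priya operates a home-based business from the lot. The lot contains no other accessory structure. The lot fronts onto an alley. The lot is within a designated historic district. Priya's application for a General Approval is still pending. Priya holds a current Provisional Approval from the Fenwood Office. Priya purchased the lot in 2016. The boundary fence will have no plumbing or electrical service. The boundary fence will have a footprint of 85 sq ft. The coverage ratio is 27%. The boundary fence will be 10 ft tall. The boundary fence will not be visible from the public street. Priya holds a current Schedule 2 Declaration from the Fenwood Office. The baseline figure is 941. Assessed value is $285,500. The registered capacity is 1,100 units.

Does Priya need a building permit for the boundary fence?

Exception (a) is satisfied on its face — assembly uses only hand tools; the structure's footprint is 85 sq ft, under the 90 sq ft limit. However, paragraph (e) must be considered: (e) is triggered — a home-based business operates on the lot. (a) is therefore removed.
Exception (b) does not apply: the structure's height is 10 ft, not below 9 ft.
All of (c)'s requirements are met (the coverage ratio is 27%, less than the 30% limit; the structure will not be visible from the street). Applying paragraphs (g)–(k): (g) would limit (c) — a current Schedule 2 Declaration is held — but (h) sets (g) aside: (h) operates against (g): the baseline figure is 941, meeting the 906 threshold. (i) would limit (h) — a current Provisional Approval is held — but (j) sets (i) aside: (j) applies — the lot is in a historic district. (k), which would lift (j), is not engaged — no current General Approval is held. (c) remains available.
Exception (d): there is no plumbing or electrical service; assessed value is $285,500, under the $323,000 limit — every condition holds. However, paragraph (l) must be considered: (l) operates — a current Standing Clearance is held. So (d) is unavailable.

No — exception (c) applies; Priya does not need a building permit.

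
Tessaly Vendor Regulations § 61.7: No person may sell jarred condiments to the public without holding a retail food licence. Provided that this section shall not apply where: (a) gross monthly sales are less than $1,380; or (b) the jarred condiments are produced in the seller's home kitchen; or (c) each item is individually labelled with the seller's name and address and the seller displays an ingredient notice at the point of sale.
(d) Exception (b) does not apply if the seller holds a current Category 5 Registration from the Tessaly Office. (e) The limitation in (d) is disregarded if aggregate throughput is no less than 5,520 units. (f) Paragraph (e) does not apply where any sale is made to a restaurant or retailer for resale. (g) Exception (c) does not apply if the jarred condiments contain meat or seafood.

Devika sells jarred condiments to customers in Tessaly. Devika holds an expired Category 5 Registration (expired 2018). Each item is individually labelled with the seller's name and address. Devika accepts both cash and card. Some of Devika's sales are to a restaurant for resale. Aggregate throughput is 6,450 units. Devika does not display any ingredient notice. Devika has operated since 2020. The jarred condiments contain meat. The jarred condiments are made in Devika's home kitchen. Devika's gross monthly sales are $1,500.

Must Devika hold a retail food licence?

No — exception (b) applies; Devika is not required to hold a retail food licence.

Exception (a) requires that gross monthly sales are less than $1,380; but gross monthly sales are $1,500, not less than $1,380, so (a) is unavailable.
Exception (b) is satisfied on its face — the jarred condiments are home-kitchen produced. Under paragraphs (d)–(f): (d), which would limit (b), is not engaged: there is no Category 5 Registration in force. So (b) applies.
Exception (c) fails — no ingredient notice is displayed.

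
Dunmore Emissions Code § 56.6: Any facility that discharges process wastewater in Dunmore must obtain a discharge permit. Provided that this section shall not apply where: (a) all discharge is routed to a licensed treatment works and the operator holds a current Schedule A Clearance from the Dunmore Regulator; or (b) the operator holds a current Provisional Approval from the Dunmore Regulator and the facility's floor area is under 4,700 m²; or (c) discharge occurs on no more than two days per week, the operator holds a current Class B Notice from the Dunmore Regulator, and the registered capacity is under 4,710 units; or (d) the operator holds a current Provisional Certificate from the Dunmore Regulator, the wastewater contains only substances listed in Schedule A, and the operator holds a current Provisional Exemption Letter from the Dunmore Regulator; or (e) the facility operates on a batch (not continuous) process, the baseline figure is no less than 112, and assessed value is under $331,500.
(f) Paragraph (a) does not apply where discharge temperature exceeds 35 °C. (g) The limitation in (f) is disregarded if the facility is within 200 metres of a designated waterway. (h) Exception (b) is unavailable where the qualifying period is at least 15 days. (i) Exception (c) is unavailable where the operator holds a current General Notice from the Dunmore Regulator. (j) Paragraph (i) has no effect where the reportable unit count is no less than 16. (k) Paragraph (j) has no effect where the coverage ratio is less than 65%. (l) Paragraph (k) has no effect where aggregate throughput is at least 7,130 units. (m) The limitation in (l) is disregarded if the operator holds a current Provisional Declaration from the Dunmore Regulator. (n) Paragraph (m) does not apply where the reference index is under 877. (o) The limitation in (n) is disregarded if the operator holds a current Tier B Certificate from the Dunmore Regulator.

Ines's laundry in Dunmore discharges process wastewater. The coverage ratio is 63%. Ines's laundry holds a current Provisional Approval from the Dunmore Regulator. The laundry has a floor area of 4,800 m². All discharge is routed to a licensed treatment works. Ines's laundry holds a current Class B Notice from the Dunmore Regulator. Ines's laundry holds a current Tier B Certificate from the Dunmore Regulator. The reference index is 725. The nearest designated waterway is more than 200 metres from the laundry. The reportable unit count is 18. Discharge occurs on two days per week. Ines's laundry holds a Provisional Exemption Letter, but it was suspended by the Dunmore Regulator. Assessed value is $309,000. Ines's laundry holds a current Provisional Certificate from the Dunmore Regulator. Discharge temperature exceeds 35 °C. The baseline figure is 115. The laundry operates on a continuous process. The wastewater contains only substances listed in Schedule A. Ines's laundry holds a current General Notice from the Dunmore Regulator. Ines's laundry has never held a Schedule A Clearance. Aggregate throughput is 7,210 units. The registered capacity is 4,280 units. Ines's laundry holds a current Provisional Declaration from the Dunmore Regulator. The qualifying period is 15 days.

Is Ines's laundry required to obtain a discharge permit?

Exception (a) does not apply: no current Schedule A Clearance is held.
Exception (b) fails — the facility's floor area is 4,800 m², not under 4,700 m².
Exception (c)'s conditions are all satisfied: discharge occurs on no more than two days per week; a current Class B Notice is held; the registered capacity is 4,280 units, under the 4,710 units limit. But: (i) operates against (c): a current General Notice is held. (j) would limit (i) — the reportable unit count is 18, meeting the 16 threshold — but (k) sets (j) aside: (k) operates against (j): the coverage ratio is 63%, less than the 65% limit. (l) would limit (k) — aggregate throughput is 7,210 units, meeting the 7,130 units threshold — but (m) sets (l) aside: (m) operates against (l): a current Provisional Declaration is held. (n) is triggered (the reference index is 725, under the 877 limit), but is overridden by (o): (o) is engaged — a current Tier B Certificate is held. So (c) is unavailable.
Exception (d) does not apply: the Provisional Exemption Letter is not current.
Exception (e) requires that the facility operates on a batch (not continuous) process; but the facility operates on a continuous process, so (e) is unavailable.
No exception is made out. Ines's laundry falls within the general rule.

Yes — Ines's laundry must obtain a discharge permit.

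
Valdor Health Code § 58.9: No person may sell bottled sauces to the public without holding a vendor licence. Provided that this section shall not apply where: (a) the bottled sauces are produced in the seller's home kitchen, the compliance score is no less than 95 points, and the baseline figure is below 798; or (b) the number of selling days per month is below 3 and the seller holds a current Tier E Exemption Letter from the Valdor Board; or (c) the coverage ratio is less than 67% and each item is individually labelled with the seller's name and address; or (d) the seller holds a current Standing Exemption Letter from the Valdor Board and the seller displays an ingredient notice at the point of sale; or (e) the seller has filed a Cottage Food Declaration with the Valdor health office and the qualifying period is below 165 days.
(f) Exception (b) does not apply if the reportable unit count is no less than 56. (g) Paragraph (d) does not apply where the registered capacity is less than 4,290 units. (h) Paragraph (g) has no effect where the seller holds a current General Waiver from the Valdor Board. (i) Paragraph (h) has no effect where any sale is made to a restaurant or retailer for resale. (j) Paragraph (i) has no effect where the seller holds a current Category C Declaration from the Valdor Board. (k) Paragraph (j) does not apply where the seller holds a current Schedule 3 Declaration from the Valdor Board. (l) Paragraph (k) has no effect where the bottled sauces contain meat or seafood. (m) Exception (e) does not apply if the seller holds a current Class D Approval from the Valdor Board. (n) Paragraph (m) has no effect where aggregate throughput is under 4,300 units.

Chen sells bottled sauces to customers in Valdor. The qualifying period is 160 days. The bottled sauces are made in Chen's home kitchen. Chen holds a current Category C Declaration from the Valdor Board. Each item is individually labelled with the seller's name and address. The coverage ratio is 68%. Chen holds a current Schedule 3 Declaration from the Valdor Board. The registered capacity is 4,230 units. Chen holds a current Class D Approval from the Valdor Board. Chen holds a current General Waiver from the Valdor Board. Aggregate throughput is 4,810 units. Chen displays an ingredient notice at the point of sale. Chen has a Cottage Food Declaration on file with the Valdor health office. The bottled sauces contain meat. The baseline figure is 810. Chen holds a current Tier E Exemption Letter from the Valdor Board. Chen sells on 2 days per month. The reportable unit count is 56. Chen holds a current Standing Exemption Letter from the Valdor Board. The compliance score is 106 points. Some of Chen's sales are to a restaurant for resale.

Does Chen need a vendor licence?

Exception (a) requires that the baseline figure is below 798; but the baseline figure is 810, not below 798, so (a) is unavailable.
Exception (b)'s conditions are all satisfied: the number of selling days per month is 2, below the 3 limit; a current Tier E Exemption Letter is held. Turning to paragraph (f): (f) operates against (b): the reportable unit count is 56, meeting the 56 threshold. (b) is therefore removed.
Exception (c) does not apply: the coverage ratio is 68%, not less than 67%.
Exception (d)'s conditions are all satisfied: a current Standing Exemption Letter is held; an ingredient notice is displayed. Considering the limiting provisions: (g) would limit (d) — the registered capacity is 4,230 units, less than the 4,290 units limit — but (h) sets (g) aside: (h) operates against (g): a current General Waiver is held. (i) operates (some sales are to a restaurant for resale), but is itself disapplied by (j): (j) operates — a current Category C Declaration is held. (k) would limit (j) — a current Schedule 3 Declaration is held — but (l) sets (k) aside: (l) operates — the bottled sauces contain meat. (d) remains available.
Exception (e)'s conditions are all satisfied: a Cottage Food Declaration is on file; the qualifying period is 160 days, below the 165 days limit. But applying paragraphs (m)–(n): (m) operates against (e): a current Class D Approval is held. (n), which would lift (m), does not operate here — aggregate throughput is 4,810 units, not under 4,300 units. (e) is therefore removed.

No — exception (d) applies; Chen is not required to hold a vendor licence.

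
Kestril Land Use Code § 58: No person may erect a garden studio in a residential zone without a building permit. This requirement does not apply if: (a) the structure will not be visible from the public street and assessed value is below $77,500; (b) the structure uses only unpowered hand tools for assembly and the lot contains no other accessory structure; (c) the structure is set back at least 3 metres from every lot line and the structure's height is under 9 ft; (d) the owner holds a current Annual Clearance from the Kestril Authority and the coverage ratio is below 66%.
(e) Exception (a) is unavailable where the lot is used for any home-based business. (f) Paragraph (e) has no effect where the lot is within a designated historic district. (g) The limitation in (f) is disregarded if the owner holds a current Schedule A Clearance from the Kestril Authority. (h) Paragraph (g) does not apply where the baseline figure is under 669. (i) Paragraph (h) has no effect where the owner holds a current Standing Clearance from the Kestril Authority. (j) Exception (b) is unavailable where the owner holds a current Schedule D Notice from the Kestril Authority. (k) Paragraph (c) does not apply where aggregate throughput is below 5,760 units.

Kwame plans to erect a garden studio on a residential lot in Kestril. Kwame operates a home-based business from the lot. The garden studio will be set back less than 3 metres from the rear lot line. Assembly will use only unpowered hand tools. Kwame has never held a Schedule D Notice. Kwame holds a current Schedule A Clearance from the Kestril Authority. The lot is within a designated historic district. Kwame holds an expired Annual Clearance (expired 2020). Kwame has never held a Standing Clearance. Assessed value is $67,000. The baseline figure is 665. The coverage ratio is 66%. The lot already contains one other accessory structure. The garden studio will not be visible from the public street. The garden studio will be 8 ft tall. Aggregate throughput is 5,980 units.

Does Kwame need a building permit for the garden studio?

No — exception (a) applies; Kwame does not need a building permit.

All of (a)'s requirements are met (the structure will not be visible from the street; assessed value is $67,000, below the $77,500 limit). Under paragraphs (e)–(i): (e) operates (a home-based business operates on the lot), but is overridden by (f): (f) operates against (e): the lot is in a historic district. (g) would limit (f) — a current Schedule A Clearance is held — but (h) sets (g) aside: (h) applies — the baseline figure is 665, under the 669 limit. (i) is not engaged (no current Standing Clearance is held), so (h) stands. Exception (a) stands.
Exception (b) fails — the lot already has another accessory structure.
Exception (c) requires that the structure is set back at least 3 metres from every lot line; but the rear setback is under 3 m, so (c) is unavailable.
Exception (d) fails — no current Annual Clearance is held.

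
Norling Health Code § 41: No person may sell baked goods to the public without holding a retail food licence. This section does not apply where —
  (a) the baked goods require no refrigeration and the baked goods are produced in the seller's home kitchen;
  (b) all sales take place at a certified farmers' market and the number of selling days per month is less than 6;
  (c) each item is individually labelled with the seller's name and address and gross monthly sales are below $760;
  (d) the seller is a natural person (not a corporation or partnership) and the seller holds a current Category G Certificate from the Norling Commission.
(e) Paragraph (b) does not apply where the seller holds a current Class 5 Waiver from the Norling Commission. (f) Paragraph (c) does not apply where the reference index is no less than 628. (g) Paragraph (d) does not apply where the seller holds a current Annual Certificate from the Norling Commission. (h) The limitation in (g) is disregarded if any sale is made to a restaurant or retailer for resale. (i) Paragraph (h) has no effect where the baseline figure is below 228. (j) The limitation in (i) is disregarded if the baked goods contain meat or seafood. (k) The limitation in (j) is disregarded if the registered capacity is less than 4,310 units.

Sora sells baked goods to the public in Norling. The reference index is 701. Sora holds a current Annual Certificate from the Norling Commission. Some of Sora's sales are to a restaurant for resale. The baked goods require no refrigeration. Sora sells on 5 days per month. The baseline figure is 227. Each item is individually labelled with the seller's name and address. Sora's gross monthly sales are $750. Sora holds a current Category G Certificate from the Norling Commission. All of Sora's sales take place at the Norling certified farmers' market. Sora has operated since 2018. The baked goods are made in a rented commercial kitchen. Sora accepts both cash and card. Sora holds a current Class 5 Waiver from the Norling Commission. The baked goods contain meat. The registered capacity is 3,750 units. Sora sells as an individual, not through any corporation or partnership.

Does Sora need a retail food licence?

Exception (a) requires that the baked goods are produced in the seller's home kitchen; but the baked goods are made in a commercial kitchen, not a home kitchen, so (a) is unavailable.
Exception (b): all sales are at a certified farmers' market; the number of selling days per month is 5, less than the 6 limit — every condition holds. Turning to paragraph (e): (e) is engaged — a current Class 5 Waiver is held. (b) is therefore removed.
Exception (c): items are individually labelled; gross monthly sales are $750, below the $760 limit — every condition holds. But: (f) operates against (c): the reference index is 701, meeting the 628 threshold. Exception (c) does not apply.
All of (d)'s requirements are met (the seller is a natural person; a current Category G Certificate is held). Turning to paragraphs (g)–(k): (g) operates against (d): a current Annual Certificate is held. (h) is triggered (some sales are to a restaurant for resale), but is set aside by (i): (i) operates against (h): the baseline figure is 227, below the 228 limit. (j) applies (the baked goods contain meat), but is overridden by (k): (k) is engaged — the registered capacity is 3,750 units, less than the 4,310 units limit. (d) is therefore removed.
No exception applies. The general rule governs.

Yes — Sora must hold a retail food licence.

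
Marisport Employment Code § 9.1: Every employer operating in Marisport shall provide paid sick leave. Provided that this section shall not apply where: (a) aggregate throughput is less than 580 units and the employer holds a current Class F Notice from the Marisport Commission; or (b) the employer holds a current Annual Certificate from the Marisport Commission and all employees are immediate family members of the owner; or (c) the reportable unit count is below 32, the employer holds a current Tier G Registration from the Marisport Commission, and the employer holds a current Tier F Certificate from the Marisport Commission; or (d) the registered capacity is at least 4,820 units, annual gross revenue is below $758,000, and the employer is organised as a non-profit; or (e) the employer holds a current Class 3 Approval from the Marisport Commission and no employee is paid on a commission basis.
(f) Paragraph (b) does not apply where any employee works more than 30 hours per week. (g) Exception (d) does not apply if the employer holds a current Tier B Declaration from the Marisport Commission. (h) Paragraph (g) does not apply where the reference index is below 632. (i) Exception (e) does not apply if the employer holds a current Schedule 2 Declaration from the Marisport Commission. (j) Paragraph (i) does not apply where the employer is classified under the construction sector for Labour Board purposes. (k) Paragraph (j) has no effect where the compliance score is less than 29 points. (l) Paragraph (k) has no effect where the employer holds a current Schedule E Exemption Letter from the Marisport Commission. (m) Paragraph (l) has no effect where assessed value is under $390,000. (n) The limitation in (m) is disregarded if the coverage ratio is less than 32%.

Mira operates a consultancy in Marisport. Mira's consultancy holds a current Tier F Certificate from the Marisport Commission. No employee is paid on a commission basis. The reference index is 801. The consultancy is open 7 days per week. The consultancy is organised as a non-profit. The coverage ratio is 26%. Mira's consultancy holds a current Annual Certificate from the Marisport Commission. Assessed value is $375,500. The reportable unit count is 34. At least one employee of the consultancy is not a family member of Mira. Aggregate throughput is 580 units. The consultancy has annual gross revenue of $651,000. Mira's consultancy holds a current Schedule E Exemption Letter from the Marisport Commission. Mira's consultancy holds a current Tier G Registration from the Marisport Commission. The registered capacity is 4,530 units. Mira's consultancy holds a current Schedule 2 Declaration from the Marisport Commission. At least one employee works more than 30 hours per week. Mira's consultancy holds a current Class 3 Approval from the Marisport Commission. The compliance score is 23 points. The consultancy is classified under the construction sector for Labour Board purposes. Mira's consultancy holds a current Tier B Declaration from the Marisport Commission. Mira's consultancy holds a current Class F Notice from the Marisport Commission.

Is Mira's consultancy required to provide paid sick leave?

Exception (a) requires that aggregate throughput is less than 580 units; but aggregate throughput is 580 units, not less than 580 units, so (a) is unavailable.
Exception (b) requires that all employees are immediate family members of the owner; but at least one employee is not a family member, so (b) is unavailable.
Exception (c) does not apply: the reportable unit count is 34, not below 32.
Exception (d) requires that the registered capacity is at least 4,820 units; but the registered capacity is 4,530 units, short of 4,820 units, so (d) is unavailable.
Exception (e): a current Class 3 Approval is held; no employee is paid on commission — every condition holds. Considering the limiting provisions: (i) would limit (e) — a current Schedule 2 Declaration is held — but (j) sets (i) aside: (j) operates — the consultancy is classified under the construction sector. (k) is triggered (the compliance score is 23 points, less than the 29 points limit), but is itself disapplied by (l): (l) operates — a current Schedule E Exemption Letter is held. (m) operates (assessed value is $375,500, under the $390,000 limit), but is displaced by (n): (n) operates — the coverage ratio is 26%, less than the 32% limit. So (e) applies.

No — exception (e) applies; Mira's consultancy is not required to provide paid sick leave.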